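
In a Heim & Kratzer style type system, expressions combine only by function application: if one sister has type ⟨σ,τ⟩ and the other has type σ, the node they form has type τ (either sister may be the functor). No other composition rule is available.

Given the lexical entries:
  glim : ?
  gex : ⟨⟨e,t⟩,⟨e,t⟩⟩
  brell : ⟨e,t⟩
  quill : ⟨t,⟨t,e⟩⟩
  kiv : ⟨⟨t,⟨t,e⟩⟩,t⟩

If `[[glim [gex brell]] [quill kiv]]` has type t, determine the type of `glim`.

⟨⟨e,t⟩,⟨t,t⟩⟩

At [[glim [gex brell]] [quill kiv]] (required: t): [quill kiv] is t, which is not a function with range t; hence [glim [gex brell]] is the functor — type ⟨t,t⟩.
At [glim [gex brell]] (required: ⟨t,t⟩): [gex brell] is ⟨e,t⟩, which is not a function with range ⟨t,t⟩; hence glim is the functor — type ⟨⟨e,t⟩,⟨t,t⟩⟩.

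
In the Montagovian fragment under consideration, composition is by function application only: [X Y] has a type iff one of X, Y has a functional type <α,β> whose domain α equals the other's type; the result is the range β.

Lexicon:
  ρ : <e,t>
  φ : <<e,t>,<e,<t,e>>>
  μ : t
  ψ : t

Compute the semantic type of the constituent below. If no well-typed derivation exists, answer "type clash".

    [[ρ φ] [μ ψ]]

[ρ φ]: <<e,t>,<e,<t,e>>> applied to <e,t> yields <e,<t,e>>.
[μ ψ]: t and t cannot combine by function application — type clash.

type clash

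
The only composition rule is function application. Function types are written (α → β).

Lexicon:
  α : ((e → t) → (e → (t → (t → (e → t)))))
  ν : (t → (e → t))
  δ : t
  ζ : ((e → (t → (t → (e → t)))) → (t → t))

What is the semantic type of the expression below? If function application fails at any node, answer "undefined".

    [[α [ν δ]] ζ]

(t → t)

[ν δ]: functor ν : (t → (e → t)), argument δ : t; result (e → t).
[α [ν δ]]: functor α : ((e → t) → (e → (t → (t → (e → t))))), argument [ν δ] : (e → t); result (e → (t → (t → (e → t)))).
[[α [ν δ]] ζ]: functor ζ : ((e → (t → (t → (e → t)))) → (t → t)), argument [α [ν δ]] : (e → (t → (t → (e → t)))); result (t → t).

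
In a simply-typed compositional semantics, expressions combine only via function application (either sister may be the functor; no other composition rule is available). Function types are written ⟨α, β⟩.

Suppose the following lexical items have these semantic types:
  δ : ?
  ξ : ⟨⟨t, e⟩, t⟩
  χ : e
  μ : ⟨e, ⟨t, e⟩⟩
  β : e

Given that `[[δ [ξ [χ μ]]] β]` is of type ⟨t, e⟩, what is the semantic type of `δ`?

⟨t, ⟨e, ⟨t, e⟩⟩⟩

[[δ [ξ [χ μ]]] β] must have type ⟨t, e⟩. The sister β has type e; that is not a function onto ⟨t, e⟩, so [δ [ξ [χ μ]]] must be the functor, of type ⟨e, ⟨t, e⟩⟩.
[δ [ξ [χ μ]]] must have type ⟨e, ⟨t, e⟩⟩. The sister [ξ [χ μ]] has type t; that is not a function onto ⟨e, ⟨t, e⟩⟩, so δ must be the functor, of type ⟨t, ⟨e, ⟨t, e⟩⟩⟩.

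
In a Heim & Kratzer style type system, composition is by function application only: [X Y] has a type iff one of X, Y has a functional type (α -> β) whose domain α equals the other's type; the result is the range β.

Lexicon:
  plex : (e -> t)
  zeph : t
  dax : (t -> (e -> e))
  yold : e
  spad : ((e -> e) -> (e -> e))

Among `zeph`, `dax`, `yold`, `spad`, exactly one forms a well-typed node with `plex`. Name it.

yold

zeph : t — plex needs e; zeph needs nothing (atomic); neither fits.
dax : (t -> (e -> e)) — plex needs e; dax needs t; neither fits.
yold — combines: plex : (e -> t) takes yold : e as argument, giving t.
spad : ((e -> e) -> (e -> e)) — plex needs e; spad needs (e -> e); neither fits.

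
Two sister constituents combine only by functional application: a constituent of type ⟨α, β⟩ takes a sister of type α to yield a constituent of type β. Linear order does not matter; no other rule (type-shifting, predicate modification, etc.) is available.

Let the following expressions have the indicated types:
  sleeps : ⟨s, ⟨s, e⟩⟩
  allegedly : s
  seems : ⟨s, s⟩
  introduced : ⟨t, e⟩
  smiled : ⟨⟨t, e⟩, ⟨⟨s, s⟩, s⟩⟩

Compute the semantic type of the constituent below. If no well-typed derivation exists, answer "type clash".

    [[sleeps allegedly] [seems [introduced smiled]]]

e

[sleeps allegedly]: ⟨s, ⟨s, e⟩⟩ applied to s yields ⟨s, e⟩.
[introduced smiled]: ⟨⟨t, e⟩, ⟨⟨s, s⟩, s⟩⟩ applied to ⟨t, e⟩ yields ⟨⟨s, s⟩, s⟩.
[seems [introduced smiled]]: ⟨⟨s, s⟩, s⟩ applied to ⟨s, s⟩ yields s.
[[sleeps allegedly] [seems [introduced smiled]]]: ⟨s, e⟩ applied to s yields e.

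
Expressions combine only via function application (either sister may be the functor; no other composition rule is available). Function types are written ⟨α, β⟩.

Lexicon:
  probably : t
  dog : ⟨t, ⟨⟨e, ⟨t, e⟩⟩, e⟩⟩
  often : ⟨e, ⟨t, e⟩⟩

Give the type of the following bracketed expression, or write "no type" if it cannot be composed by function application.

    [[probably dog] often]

e

[probably dog] — dog of type ⟨t, ⟨⟨e, ⟨t, e⟩⟩, e⟩⟩ combines with probably of type t: type ⟨⟨e, ⟨t, e⟩⟩, e⟩.
[[probably dog] often] — [probably dog] of type ⟨⟨e, ⟨t, e⟩⟩, e⟩ combines with often of type ⟨e, ⟨t, e⟩⟩: type e.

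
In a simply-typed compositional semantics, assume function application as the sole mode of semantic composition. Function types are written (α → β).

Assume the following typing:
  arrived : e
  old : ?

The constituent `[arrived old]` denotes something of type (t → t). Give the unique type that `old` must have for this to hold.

(e → (t → t))

At [arrived old] (required: (t → t)): arrived is e, which is not a function with range (t → t); hence old is the functor — type (e → (t → t)).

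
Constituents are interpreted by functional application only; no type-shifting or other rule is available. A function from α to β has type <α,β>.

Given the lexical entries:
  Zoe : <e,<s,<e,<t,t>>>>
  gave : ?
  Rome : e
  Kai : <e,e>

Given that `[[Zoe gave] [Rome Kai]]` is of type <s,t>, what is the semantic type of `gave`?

[[Zoe gave] [Rome Kai]] is required to be <s,t>. [Rome Kai] : e cannot yield <s,t> as functor, so [Zoe gave] : <e,<s,t>>.
[Zoe gave] is required to be <e,<s,t>>. Zoe : <e,<s,<e,<t,t>>>> cannot yield <e,<s,t>> as functor, so gave : <<e,<s,<e,<t,t>>>>,<e,<s,t>>>.

<<e,<s,<e,<t,t>>>>,<e,<s,t>>>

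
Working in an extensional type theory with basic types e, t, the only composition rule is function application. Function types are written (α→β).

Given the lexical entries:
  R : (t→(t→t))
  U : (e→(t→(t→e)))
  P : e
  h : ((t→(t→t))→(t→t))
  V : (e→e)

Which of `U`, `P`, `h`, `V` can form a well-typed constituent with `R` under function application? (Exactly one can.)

U : (e→(t→(t→e))) — R needs t; U needs e; neither fits.
P : e — R needs t; P needs nothing (atomic); neither fits.
h — combines: h : ((t→(t→t))→(t→t)) takes R : (t→(t→t)) as argument, giving (t→t).
V : (e→e) — R needs t; V needs e; neither fits.

h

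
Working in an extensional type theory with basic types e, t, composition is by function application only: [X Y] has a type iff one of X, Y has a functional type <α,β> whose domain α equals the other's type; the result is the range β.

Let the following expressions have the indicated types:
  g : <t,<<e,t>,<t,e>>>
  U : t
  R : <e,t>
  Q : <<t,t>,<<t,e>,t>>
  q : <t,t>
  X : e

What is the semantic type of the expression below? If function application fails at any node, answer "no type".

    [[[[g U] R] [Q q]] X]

no type

[g U]: <t,<<e,t>,<t,e>>> applied to t yields <<e,t>,<t,e>>.
[[g U] R]: <<e,t>,<t,e>> applied to <e,t> yields <t,e>.
[Q q]: <<t,t>,<<t,e>,t>> applied to <t,t> yields <<t,e>,t>.
[[[g U] R] [Q q]]: <<t,e>,t> applied to <t,e> yields t.
At [[[[g U] R] [Q q]] X]: neither t nor e can take the other as argument; the node is ill-typed.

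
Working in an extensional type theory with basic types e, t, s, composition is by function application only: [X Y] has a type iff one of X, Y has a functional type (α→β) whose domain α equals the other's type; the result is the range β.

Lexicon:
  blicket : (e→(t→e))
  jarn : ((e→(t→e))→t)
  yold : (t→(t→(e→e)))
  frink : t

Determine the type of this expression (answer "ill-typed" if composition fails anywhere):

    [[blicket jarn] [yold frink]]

(e→e)

[blicket jarn] — jarn of type ((e→(t→e))→t) combines with blicket of type (e→(t→e)): type t.
[yold frink] — yold of type (t→(t→(e→e))) combines with frink of type t: type (t→(e→e)).
[[blicket jarn] [yold frink]] — [yold frink] of type (t→(e→e)) combines with [blicket jarn] of type t: type (e→e).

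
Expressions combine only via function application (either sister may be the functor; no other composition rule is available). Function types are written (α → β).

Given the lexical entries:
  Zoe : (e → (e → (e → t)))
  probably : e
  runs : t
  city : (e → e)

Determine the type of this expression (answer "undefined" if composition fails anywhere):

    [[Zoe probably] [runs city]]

undefined

[Zoe probably]: functor Zoe : (e → (e → (e → t))), argument probably : e; result (e → (e → t)).
[runs city]: t with (e → e) — neither is a function whose domain matches the other; composition fails here.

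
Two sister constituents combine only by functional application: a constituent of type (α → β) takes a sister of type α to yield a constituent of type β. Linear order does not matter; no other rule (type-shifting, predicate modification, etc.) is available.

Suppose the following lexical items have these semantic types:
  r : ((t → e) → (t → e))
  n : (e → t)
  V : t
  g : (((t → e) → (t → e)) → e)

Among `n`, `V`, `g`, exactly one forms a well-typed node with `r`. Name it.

n : (e → t) — neither side's domain matches the other.
V : t — neither side's domain matches the other.
g — combines: g : (((t → e) → (t → e)) → e) takes r : ((t → e) → (t → e)) as argument, giving e.

g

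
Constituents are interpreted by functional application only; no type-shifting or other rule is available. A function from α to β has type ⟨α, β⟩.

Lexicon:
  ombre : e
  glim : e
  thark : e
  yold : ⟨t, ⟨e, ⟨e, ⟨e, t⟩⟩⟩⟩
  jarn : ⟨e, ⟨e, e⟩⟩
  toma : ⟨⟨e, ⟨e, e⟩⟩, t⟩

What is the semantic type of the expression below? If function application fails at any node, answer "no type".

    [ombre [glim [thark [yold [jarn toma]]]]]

t

At [jarn toma], toma : ⟨⟨e, ⟨e, e⟩⟩, t⟩ takes jarn : ⟨e, ⟨e, e⟩⟩, giving t.
At [yold [jarn toma]], yold : ⟨t, ⟨e, ⟨e, ⟨e, t⟩⟩⟩⟩ takes [jarn toma] : t, giving ⟨e, ⟨e, ⟨e, t⟩⟩⟩.
At [thark [yold [jarn toma]]], [yold [jarn toma]] : ⟨e, ⟨e, ⟨e, t⟩⟩⟩ takes thark : e, giving ⟨e, ⟨e, t⟩⟩.
At [glim [thark [yold [jarn toma]]]], [thark [yold [jarn toma]]] : ⟨e, ⟨e, t⟩⟩ takes glim : e, giving ⟨e, t⟩.
At [ombre [glim [thark [yold [jarn toma]]]]], [glim [thark [yold [jarn toma]]]] : ⟨e, t⟩ takes ombre : e, giving t.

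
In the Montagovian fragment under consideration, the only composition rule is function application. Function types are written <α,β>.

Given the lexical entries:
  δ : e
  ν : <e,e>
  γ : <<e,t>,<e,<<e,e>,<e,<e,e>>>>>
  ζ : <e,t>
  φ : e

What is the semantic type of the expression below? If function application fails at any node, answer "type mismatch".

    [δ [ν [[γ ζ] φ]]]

<e,e>

At [γ ζ], γ : <<e,t>,<e,<<e,e>,<e,<e,e>>>>> takes ζ : <e,t>, giving <e,<<e,e>,<e,<e,e>>>>.
At [[γ ζ] φ], [γ ζ] : <e,<<e,e>,<e,<e,e>>>> takes φ : e, giving <<e,e>,<e,<e,e>>>.
At [ν [[γ ζ] φ]], [[γ ζ] φ] : <<e,e>,<e,<e,e>>> takes ν : <e,e>, giving <e,<e,e>>.
At [δ [ν [[γ ζ] φ]]], [ν [[γ ζ] φ]] : <e,<e,e>> takes δ : e, giving <e,e>.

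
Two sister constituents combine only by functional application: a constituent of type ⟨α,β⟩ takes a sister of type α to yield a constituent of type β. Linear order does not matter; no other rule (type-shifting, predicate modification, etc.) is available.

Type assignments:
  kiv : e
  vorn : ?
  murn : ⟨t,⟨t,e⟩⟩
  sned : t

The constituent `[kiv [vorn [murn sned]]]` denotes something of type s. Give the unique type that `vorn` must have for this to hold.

⟨⟨t,e⟩,⟨e,s⟩⟩

For [kiv [vorn [murn sned]]] to have type s with kiv of type e, [vorn [murn sned]] must be the function: [vorn [murn sned]] : ⟨e,s⟩.
For [vorn [murn sned]] to have type ⟨e,s⟩ with [murn sned] of type ⟨t,e⟩, vorn must be the function: vorn : ⟨⟨t,e⟩,⟨e,s⟩⟩.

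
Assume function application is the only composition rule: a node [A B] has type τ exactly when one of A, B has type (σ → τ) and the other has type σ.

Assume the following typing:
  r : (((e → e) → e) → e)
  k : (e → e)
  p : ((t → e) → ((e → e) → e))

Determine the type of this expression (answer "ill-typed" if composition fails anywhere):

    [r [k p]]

ill-typed

[k p]: (e → e) with ((t → e) → ((e → e) → e)) — neither is a function whose domain matches the other; composition fails here.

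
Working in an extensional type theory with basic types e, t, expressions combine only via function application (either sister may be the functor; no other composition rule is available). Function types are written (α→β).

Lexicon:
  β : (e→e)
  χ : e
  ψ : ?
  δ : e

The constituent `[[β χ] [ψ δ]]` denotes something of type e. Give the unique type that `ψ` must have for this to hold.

At [[β χ] [ψ δ]] (required: e): [β χ] is e, which is not a function with range e; hence [ψ δ] is the functor — type (e→e).
At [ψ δ] (required: (e→e)): δ is e, which is not a function with range (e→e); hence ψ is the functor — type (e→(e→e)).

(e→(e→e))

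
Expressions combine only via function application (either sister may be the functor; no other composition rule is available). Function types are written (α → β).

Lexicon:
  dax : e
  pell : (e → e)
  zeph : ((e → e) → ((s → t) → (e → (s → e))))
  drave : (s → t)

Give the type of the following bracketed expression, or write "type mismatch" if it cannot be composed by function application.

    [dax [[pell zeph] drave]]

(s → e)

[pell zeph]: zeph is ((e → e) → ((s → t) → (e → (s → e)))), pell is (e → e); result ((s → t) → (e → (s → e))).
[[pell zeph] drave]: [pell zeph] is ((s → t) → (e → (s → e))), drave is (s → t); result (e → (s → e)).
[dax [[pell zeph] drave]]: [[pell zeph] drave] is (e → (s → e)), dax is e; result (s → e).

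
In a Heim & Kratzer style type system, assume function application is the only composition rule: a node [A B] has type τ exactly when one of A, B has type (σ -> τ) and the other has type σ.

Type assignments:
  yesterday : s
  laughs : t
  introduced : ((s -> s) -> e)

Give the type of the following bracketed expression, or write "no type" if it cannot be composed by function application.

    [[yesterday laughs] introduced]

[yesterday laughs]: s with t — neither is a function whose domain matches the other; composition fails here.

no type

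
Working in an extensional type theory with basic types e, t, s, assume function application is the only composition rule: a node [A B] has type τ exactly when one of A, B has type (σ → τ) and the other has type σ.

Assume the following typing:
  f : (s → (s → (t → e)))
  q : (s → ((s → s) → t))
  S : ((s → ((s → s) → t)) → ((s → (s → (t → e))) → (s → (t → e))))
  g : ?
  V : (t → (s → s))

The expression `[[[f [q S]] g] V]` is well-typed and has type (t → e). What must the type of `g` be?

For [[[f [q S]] g] V] to have type (t → e) with V of type (t → (s → s)), [[f [q S]] g] must be the function: [[f [q S]] g] : ((t → (s → s)) → (t → e)).
For [[f [q S]] g] to have type ((t → (s → s)) → (t → e)) with [f [q S]] of type (s → (t → e)), g must be the function: g : ((s → (t → e)) → ((t → (s → s)) → (t → e))).

((s → (t → e)) → ((t → (s → s)) → (t → e)))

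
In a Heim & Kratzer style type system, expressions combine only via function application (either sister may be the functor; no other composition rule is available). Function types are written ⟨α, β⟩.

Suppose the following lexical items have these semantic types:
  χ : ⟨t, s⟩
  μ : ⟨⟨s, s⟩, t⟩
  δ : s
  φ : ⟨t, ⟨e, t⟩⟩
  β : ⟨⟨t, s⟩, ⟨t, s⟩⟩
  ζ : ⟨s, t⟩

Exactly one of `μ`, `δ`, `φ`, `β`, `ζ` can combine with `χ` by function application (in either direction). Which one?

β

μ : ⟨⟨s, s⟩, t⟩ — χ needs t; μ needs ⟨s, s⟩; neither fits.
δ : s — χ needs t; δ needs nothing (atomic); neither fits.
φ : ⟨t, ⟨e, t⟩⟩ — χ needs t; φ needs t; neither fits.
β — combines: β : ⟨⟨t, s⟩, ⟨t, s⟩⟩ takes χ : ⟨t, s⟩ as argument, giving ⟨t, s⟩.
ζ : ⟨s, t⟩ — χ needs t; ζ needs s; neither fits.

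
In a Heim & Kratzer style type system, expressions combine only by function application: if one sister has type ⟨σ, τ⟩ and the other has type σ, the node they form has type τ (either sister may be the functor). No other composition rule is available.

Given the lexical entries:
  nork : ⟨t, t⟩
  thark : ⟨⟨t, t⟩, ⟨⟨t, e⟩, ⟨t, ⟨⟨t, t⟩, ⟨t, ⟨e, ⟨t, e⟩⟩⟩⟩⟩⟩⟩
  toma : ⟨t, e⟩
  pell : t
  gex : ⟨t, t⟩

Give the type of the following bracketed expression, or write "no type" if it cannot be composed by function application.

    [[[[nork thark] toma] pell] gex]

⟨t, ⟨e, ⟨t, e⟩⟩⟩

[nork thark]: thark is ⟨⟨t, t⟩, ⟨⟨t, e⟩, ⟨t, ⟨⟨t, t⟩, ⟨t, ⟨e, ⟨t, e⟩⟩⟩⟩⟩⟩⟩, nork is ⟨t, t⟩; result ⟨⟨t, e⟩, ⟨t, ⟨⟨t, t⟩, ⟨t, ⟨e, ⟨t, e⟩⟩⟩⟩⟩⟩.
[[nork thark] toma]: [nork thark] is ⟨⟨t, e⟩, ⟨t, ⟨⟨t, t⟩, ⟨t, ⟨e, ⟨t, e⟩⟩⟩⟩⟩⟩, toma is ⟨t, e⟩; result ⟨t, ⟨⟨t, t⟩, ⟨t, ⟨e, ⟨t, e⟩⟩⟩⟩⟩.
[[[nork thark] toma] pell]: [[nork thark] toma] is ⟨t, ⟨⟨t, t⟩, ⟨t, ⟨e, ⟨t, e⟩⟩⟩⟩⟩, pell is t; result ⟨⟨t, t⟩, ⟨t, ⟨e, ⟨t, e⟩⟩⟩⟩.
[[[[nork thark] toma] pell] gex]: [[[nork thark] toma] pell] is ⟨⟨t, t⟩, ⟨t, ⟨e, ⟨t, e⟩⟩⟩⟩, gex is ⟨t, t⟩; result ⟨t, ⟨e, ⟨t, e⟩⟩⟩.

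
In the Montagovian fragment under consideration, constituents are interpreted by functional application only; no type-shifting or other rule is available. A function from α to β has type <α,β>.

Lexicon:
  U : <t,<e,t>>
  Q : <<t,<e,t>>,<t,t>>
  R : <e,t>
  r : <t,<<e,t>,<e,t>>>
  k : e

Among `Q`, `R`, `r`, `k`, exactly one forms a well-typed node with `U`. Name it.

Q — combines: Q : <<t,<e,t>>,<t,t>> takes U : <t,<e,t>> as argument, giving <t,t>.
R : <e,t> — no; U wants t, and R wants e.
r : <t,<<e,t>,<e,t>>> — no; U wants t, and r wants t.
k : e — no; U wants t, and k wants nothing (atomic).

Q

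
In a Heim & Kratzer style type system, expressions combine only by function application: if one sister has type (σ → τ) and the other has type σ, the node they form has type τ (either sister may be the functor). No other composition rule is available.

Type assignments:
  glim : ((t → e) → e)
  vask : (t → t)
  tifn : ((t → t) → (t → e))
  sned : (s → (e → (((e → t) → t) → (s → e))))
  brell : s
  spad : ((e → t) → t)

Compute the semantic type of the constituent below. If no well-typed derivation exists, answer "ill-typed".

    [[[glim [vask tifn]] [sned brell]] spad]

(s → e)

[vask tifn] — tifn of type ((t → t) → (t → e)) combines with vask of type (t → t): type (t → e).
[glim [vask tifn]] — glim of type ((t → e) → e) combines with [vask tifn] of type (t → e): type e.
[sned brell] — sned of type (s → (e → (((e → t) → t) → (s → e)))) combines with brell of type s: type (e → (((e → t) → t) → (s → e))).
[[glim [vask tifn]] [sned brell]] — [sned brell] of type (e → (((e → t) → t) → (s → e))) combines with [glim [vask tifn]] of type e: type (((e → t) → t) → (s → e)).
[[[glim [vask tifn]] [sned brell]] spad] — [[glim [vask tifn]] [sned brell]] of type (((e → t) → t) → (s → e)) combines with spad of type ((e → t) → t): type (s → e).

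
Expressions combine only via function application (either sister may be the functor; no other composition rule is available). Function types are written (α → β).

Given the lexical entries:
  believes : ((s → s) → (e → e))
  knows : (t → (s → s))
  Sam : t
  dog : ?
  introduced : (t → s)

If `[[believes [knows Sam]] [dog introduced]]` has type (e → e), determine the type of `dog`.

For [[believes [knows Sam]] [dog introduced]] to have type (e → e) with [believes [knows Sam]] of type (e → e), [dog introduced] must be the function: [dog introduced] : ((e → e) → (e → e)).
For [dog introduced] to have type ((e → e) → (e → e)) with introduced of type (t → s), dog must be the function: dog : ((t → s) → ((e → e) → (e → e))).

((t → s) → ((e → e) → (e → e)))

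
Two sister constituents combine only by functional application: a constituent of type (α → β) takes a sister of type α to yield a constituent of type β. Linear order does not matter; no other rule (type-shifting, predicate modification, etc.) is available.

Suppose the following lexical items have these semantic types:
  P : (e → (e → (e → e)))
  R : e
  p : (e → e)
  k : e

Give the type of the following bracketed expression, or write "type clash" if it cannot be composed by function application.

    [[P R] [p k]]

(e → e)

[P R]: P is (e → (e → (e → e))), R is e; result (e → (e → e)).
[p k]: p is (e → e), k is e; result e.
[[P R] [p k]]: [P R] is (e → (e → e)), [p k] is e; result (e → e).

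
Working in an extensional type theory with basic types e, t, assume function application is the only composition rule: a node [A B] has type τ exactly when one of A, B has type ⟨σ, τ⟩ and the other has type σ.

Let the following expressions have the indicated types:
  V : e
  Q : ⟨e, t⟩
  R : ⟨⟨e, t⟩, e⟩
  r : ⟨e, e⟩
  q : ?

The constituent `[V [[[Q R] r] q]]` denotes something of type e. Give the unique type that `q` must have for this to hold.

⟨e, ⟨e, e⟩⟩

At [V [[[Q R] r] q]] (required: e): V is e, which is not a function with range e; hence [[[Q R] r] q] is the functor — type ⟨e, e⟩.
At [[[Q R] r] q] (required: ⟨e, e⟩): [[Q R] r] is e, which is not a function with range ⟨e, e⟩; hence q is the functor — type ⟨e, ⟨e, e⟩⟩.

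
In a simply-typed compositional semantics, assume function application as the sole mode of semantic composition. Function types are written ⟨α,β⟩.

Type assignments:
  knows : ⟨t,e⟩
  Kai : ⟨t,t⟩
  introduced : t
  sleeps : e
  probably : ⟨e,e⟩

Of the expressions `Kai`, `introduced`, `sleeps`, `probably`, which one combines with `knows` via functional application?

Kai : ⟨t,t⟩ — does not combine with knows.
introduced — combines: knows : ⟨t,e⟩ takes introduced : t as argument, giving e.
sleeps : e — does not combine with knows.
probably : ⟨e,e⟩ — does not combine with knows.

introduced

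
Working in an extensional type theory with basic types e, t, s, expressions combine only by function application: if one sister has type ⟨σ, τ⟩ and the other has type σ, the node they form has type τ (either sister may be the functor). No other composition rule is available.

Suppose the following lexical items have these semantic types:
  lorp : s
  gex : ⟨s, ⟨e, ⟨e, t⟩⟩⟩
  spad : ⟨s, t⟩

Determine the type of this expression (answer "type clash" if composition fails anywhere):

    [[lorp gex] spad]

At [lorp gex], gex : ⟨s, ⟨e, ⟨e, t⟩⟩⟩ takes lorp : s, giving ⟨e, ⟨e, t⟩⟩.
[[lorp gex] spad]: ⟨e, ⟨e, t⟩⟩ and ⟨s, t⟩ cannot combine by function application — type clash.

type clash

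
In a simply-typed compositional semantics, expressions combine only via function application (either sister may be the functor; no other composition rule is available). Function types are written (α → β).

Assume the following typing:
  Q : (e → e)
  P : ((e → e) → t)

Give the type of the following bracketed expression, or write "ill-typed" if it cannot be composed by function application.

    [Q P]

[Q P]: functor P : ((e → e) → t), argument Q : (e → e); result t.

t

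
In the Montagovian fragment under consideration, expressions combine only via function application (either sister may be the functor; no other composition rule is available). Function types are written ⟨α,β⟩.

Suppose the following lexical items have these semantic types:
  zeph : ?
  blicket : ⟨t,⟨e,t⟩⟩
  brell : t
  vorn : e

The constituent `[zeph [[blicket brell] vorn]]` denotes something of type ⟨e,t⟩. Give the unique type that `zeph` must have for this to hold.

⟨t,⟨e,t⟩⟩

For [zeph [[blicket brell] vorn]] to have type ⟨e,t⟩ with [[blicket brell] vorn] of type t, zeph must be the function: zeph : ⟨t,⟨e,t⟩⟩.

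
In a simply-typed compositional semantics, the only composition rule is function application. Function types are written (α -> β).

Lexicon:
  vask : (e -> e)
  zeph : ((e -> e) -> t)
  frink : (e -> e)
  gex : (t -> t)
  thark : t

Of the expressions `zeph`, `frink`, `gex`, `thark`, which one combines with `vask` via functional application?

zeph

zeph — combines: zeph : ((e -> e) -> t) takes vask : (e -> e) as argument, giving t.
frink : (e -> e) — vask needs e; frink needs e; neither fits.
gex : (t -> t) — vask needs e; gex needs t; neither fits.
thark : t — vask needs e; thark needs nothing (atomic); neither fits.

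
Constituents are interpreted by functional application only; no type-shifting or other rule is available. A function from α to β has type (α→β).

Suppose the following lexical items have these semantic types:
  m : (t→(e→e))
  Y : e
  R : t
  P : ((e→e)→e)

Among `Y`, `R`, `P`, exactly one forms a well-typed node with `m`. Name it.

R

Y : e — m needs t; Y needs nothing (atomic); neither fits.
R — combines: m : (t→(e→e)) takes R : t as argument, giving (e→e).
P : ((e→e)→e) — m needs t; P needs (e→e); neither fits.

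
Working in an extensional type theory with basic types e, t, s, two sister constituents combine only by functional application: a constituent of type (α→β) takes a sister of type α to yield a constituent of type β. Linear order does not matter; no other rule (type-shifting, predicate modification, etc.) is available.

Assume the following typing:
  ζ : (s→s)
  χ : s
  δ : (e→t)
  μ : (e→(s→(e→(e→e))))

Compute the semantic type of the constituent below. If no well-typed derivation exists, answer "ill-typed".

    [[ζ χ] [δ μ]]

ill-typed

[ζ χ] — ζ of type (s→s) combines with χ of type s: type s.
[δ μ]: (e→t) and (e→(s→(e→(e→e)))) cannot combine by function application — type clash.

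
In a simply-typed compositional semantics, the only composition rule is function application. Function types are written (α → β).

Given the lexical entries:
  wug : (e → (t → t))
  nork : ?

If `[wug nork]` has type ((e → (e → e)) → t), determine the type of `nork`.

((e → (t → t)) → ((e → (e → e)) → t))

For [wug nork] to have type ((e → (e → e)) → t) with wug of type (e → (t → t)), nork must be the function: nork : ((e → (t → t)) → ((e → (e → e)) → t)).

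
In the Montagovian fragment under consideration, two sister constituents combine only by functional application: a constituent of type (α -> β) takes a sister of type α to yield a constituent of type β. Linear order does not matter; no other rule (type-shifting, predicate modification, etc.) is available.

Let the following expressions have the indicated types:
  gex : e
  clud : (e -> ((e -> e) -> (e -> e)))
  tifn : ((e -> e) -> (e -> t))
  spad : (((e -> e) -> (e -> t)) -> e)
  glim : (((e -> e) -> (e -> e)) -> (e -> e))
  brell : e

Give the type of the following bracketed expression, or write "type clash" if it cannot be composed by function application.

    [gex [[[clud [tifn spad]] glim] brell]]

type clash

[tifn spad] — spad of type (((e -> e) -> (e -> t)) -> e) combines with tifn of type ((e -> e) -> (e -> t)): type e.
[clud [tifn spad]] — clud of type (e -> ((e -> e) -> (e -> e))) combines with [tifn spad] of type e: type ((e -> e) -> (e -> e)).
[[clud [tifn spad]] glim] — glim of type (((e -> e) -> (e -> e)) -> (e -> e)) combines with [clud [tifn spad]] of type ((e -> e) -> (e -> e)): type (e -> e).
[[[clud [tifn spad]] glim] brell] — [[clud [tifn spad]] glim] of type (e -> e) combines with brell of type e: type e.
At [gex [[[clud [tifn spad]] glim] brell]]: neither e nor e can take the other as argument; the node is ill-typed.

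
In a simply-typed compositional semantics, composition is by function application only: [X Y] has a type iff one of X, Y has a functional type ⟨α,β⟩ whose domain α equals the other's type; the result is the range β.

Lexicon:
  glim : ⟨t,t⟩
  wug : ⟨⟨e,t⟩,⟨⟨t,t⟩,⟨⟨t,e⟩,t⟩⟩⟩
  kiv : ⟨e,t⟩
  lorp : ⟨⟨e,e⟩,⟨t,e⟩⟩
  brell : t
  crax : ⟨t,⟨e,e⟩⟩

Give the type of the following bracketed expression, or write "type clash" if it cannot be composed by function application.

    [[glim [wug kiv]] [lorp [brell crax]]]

t

[wug kiv] — wug of type ⟨⟨e,t⟩,⟨⟨t,t⟩,⟨⟨t,e⟩,t⟩⟩⟩ combines with kiv of type ⟨e,t⟩: type ⟨⟨t,t⟩,⟨⟨t,e⟩,t⟩⟩.
[glim [wug kiv]] — [wug kiv] of type ⟨⟨t,t⟩,⟨⟨t,e⟩,t⟩⟩ combines with glim of type ⟨t,t⟩: type ⟨⟨t,e⟩,t⟩.
[brell crax] — crax of type ⟨t,⟨e,e⟩⟩ combines with brell of type t: type ⟨e,e⟩.
[lorp [brell crax]] — lorp of type ⟨⟨e,e⟩,⟨t,e⟩⟩ combines with [brell crax] of type ⟨e,e⟩: type ⟨t,e⟩.
[[glim [wug kiv]] [lorp [brell crax]]] — [glim [wug kiv]] of type ⟨⟨t,e⟩,t⟩ combines with [lorp [brell crax]] of type ⟨t,e⟩: type t.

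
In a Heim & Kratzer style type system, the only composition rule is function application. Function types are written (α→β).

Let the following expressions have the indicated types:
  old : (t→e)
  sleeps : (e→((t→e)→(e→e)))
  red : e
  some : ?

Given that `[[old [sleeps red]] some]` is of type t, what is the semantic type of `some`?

[[old [sleeps red]] some] must have type t. The sister [old [sleeps red]] has type (e→e); that is not a function onto t, so some must be the functor, of type ((e→e)→t).

((e→e)→t)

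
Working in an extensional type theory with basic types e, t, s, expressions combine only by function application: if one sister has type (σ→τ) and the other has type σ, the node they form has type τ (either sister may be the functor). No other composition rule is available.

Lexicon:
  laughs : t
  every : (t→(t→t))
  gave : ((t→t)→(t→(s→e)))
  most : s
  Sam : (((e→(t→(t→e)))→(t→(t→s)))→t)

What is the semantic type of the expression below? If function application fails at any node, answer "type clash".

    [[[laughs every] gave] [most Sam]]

type clash

At [laughs every], every : (t→(t→t)) takes laughs : t, giving (t→t).
At [[laughs every] gave], gave : ((t→t)→(t→(s→e))) takes [laughs every] : (t→t), giving (t→(s→e)).
At [most Sam]: neither s nor (((e→(t→(t→e)))→(t→(t→s)))→t) can take the other as argument; the node is ill-typed.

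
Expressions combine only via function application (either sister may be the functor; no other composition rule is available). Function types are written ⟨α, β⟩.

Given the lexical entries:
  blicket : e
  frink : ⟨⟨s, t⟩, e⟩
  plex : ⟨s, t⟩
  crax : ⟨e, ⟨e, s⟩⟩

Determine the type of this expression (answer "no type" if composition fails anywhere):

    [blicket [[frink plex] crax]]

s

[frink plex]: frink is ⟨⟨s, t⟩, e⟩, plex is ⟨s, t⟩; result e.
[[frink plex] crax]: crax is ⟨e, ⟨e, s⟩⟩, [frink plex] is e; result ⟨e, s⟩.
[blicket [[frink plex] crax]]: [[frink plex] crax] is ⟨e, s⟩, blicket is e; result s.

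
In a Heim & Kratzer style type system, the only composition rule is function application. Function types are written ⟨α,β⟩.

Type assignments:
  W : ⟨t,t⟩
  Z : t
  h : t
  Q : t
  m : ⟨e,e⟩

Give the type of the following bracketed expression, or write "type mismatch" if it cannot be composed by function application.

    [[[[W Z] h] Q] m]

[W Z] — W of type ⟨t,t⟩ combines with Z of type t: type t.
[[W Z] h]: t and t cannot combine by function application — type clash.

type mismatch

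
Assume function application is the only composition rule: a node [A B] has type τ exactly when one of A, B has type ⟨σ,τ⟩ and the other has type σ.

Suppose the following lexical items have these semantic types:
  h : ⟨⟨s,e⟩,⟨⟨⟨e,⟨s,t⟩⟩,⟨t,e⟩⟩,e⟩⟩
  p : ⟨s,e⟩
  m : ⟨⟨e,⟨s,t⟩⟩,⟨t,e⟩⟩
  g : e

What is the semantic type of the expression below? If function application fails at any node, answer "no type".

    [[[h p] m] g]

At [h p], h : ⟨⟨s,e⟩,⟨⟨⟨e,⟨s,t⟩⟩,⟨t,e⟩⟩,e⟩⟩ takes p : ⟨s,e⟩, giving ⟨⟨⟨e,⟨s,t⟩⟩,⟨t,e⟩⟩,e⟩.
At [[h p] m], [h p] : ⟨⟨⟨e,⟨s,t⟩⟩,⟨t,e⟩⟩,e⟩ takes m : ⟨⟨e,⟨s,t⟩⟩,⟨t,e⟩⟩, giving e.
[[[h p] m] g]: e and e cannot combine by function application — type clash.

no type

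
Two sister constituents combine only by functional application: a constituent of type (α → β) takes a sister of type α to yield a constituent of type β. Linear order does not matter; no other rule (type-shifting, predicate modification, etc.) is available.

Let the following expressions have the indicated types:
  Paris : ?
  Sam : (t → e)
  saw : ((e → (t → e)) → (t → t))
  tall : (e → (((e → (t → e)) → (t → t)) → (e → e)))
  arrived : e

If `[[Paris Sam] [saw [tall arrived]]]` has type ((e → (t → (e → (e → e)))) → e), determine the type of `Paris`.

[[Paris Sam] [saw [tall arrived]]] is required to be ((e → (t → (e → (e → e)))) → e). [saw [tall arrived]] : (e → e) cannot yield ((e → (t → (e → (e → e)))) → e) as functor, so [Paris Sam] : ((e → e) → ((e → (t → (e → (e → e)))) → e)).
[Paris Sam] is required to be ((e → e) → ((e → (t → (e → (e → e)))) → e)). Sam : (t → e) cannot yield ((e → e) → ((e → (t → (e → (e → e)))) → e)) as functor, so Paris : ((t → e) → ((e → e) → ((e → (t → (e → (e → e)))) → e))).

((t → e) → ((e → e) → ((e → (t → (e → (e → e)))) → e)))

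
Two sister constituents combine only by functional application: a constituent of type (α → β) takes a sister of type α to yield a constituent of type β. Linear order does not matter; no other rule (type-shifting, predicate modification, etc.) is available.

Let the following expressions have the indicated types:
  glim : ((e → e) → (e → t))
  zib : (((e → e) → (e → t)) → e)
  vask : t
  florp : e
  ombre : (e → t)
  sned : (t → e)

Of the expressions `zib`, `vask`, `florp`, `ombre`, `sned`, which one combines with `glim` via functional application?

zib — combines: zib : (((e → e) → (e → t)) → e) takes glim : ((e → e) → (e → t)) as argument, giving e.
vask : t — glim needs (e → e); vask needs nothing (atomic); neither fits.
florp : e — glim needs (e → e); florp needs nothing (atomic); neither fits.
ombre : (e → t) — glim needs (e → e); ombre needs e; neither fits.
sned : (t → e) — glim needs (e → e); sned needs t; neither fits.

zib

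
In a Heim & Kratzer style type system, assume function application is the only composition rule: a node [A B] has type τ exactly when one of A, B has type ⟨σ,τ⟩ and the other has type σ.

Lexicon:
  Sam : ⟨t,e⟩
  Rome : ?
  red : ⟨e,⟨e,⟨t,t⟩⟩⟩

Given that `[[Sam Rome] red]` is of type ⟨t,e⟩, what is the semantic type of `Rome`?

⟨⟨t,e⟩,⟨⟨e,⟨e,⟨t,t⟩⟩⟩,⟨t,e⟩⟩⟩

For [[Sam Rome] red] to have type ⟨t,e⟩ with red of type ⟨e,⟨e,⟨t,t⟩⟩⟩, [Sam Rome] must be the function: [Sam Rome] : ⟨⟨e,⟨e,⟨t,t⟩⟩⟩,⟨t,e⟩⟩.
For [Sam Rome] to have type ⟨⟨e,⟨e,⟨t,t⟩⟩⟩,⟨t,e⟩⟩ with Sam of type ⟨t,e⟩, Rome must be the function: Rome : ⟨⟨t,e⟩,⟨⟨e,⟨e,⟨t,t⟩⟩⟩,⟨t,e⟩⟩⟩.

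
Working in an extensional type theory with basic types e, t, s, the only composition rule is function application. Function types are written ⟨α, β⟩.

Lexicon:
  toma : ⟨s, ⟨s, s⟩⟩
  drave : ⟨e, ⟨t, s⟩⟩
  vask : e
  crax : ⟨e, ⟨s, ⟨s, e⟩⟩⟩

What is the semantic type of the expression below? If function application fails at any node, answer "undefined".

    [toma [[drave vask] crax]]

[drave vask] — drave of type ⟨e, ⟨t, s⟩⟩ combines with vask of type e: type ⟨t, s⟩.
[[drave vask] crax]: ⟨t, s⟩ with ⟨e, ⟨s, ⟨s, e⟩⟩⟩ — neither is a function whose domain matches the other; composition fails here.

undefined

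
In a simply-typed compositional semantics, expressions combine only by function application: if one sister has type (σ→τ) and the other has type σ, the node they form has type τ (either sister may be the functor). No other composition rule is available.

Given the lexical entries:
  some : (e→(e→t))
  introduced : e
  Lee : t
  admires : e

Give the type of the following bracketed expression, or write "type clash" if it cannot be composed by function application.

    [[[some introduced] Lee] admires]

type clash

[some introduced] — some of type (e→(e→t)) combines with introduced of type e: type (e→t).
At [[some introduced] Lee]: neither (e→t) nor t can take the other as argument; the node is ill-typed.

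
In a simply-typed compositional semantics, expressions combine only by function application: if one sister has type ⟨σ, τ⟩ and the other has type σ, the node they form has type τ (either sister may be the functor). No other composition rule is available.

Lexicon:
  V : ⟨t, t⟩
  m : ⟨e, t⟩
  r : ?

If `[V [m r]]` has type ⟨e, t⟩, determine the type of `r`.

At [V [m r]] (required: ⟨e, t⟩): V is ⟨t, t⟩, which is not a function with range ⟨e, t⟩; hence [m r] is the functor — type ⟨⟨t, t⟩, ⟨e, t⟩⟩.
At [m r] (required: ⟨⟨t, t⟩, ⟨e, t⟩⟩): m is ⟨e, t⟩, which is not a function with range ⟨⟨t, t⟩, ⟨e, t⟩⟩; hence r is the functor — type ⟨⟨e, t⟩, ⟨⟨t, t⟩, ⟨e, t⟩⟩⟩.

⟨⟨e, t⟩, ⟨⟨t, t⟩, ⟨e, t⟩⟩⟩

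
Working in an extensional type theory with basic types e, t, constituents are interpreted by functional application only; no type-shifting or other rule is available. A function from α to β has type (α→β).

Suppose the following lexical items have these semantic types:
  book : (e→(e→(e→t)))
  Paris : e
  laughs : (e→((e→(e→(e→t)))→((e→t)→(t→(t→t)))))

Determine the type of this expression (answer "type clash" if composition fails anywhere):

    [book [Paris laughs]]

At [Paris laughs], laughs : (e→((e→(e→(e→t)))→((e→t)→(t→(t→t))))) takes Paris : e, giving ((e→(e→(e→t)))→((e→t)→(t→(t→t)))).
At [book [Paris laughs]], [Paris laughs] : ((e→(e→(e→t)))→((e→t)→(t→(t→t)))) takes book : (e→(e→(e→t))), giving ((e→t)→(t→(t→t))).

((e→t)→(t→(t→t)))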